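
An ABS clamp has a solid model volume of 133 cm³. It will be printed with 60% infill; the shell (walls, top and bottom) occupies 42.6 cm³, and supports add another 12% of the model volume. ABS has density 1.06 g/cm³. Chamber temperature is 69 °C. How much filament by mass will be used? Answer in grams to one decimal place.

Infill region = 133 − 42.6, so 90.4 cm³.
Infill deposited = 0.60 × 90.4, so 54.24 cm³.
Support = 0.12 × 133, so 15.96 cm³.
Total printed volume = 42.6 + 54.24 + 15.96 = 112.8 cm³.
Mass = 112.8 × 1.06 = 119.568 g.

119.6 g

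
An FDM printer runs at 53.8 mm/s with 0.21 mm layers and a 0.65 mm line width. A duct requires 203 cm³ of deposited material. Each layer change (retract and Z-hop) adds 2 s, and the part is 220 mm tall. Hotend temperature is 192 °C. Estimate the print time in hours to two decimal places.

Bead cross-section = 0.21 × 0.65, so 0.1365 mm².
Toolpath length = 203 cm³ / 0.1365 mm² = 203000 / 0.1365 = 1487179.5 mm.
Time extruding: 1487179.5 / 53.8 → 27642.7 s.
Number of layers: 220 / 0.21 → 1048 (rounded up).
Layer-change overhead = 1048 × 2, so 2096 s.
Total = 27642.7 + 2096 = 29738.7 s = 8.26 hours.

8.26 hours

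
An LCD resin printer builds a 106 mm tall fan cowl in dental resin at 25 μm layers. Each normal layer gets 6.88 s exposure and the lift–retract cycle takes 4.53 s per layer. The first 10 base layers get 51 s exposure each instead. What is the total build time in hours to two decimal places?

Layers = ⌈106/0.025⌉ = 4240.
Bottom layers: 10 × (51 + 4.53) → 555.3 s.
Regular layers = 4230 × (6.88 + 4.53), so 48264.3 s.
Sum: 555.3 + 48264.3 = 48819.6 s → 13.56 hours.

13.56 hours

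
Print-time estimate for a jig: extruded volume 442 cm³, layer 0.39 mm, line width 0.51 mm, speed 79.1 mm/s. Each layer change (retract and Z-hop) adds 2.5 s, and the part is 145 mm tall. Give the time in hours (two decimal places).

Extrusion cross-section = 0.39 × 0.51, so 0.1989 mm².
Path length: 442000 mm³ / 0.1989 mm² → 2222222.2 mm.
Print-move time = 2222222.2 / 79.1, so 28093.8 s.
Layers = ⌈145/0.39⌉ = 372.
Z-hop total: 372 × 2.5 → 930 s.
Altogether 28093.8 + 930 = 29023.8 s, i.e. 8.06 hours.

8.06 hours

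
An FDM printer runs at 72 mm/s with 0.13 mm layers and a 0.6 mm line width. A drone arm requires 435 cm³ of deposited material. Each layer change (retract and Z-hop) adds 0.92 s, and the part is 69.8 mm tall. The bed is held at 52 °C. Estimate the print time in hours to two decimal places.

21.65 hours

Bead cross-section = 0.13 × 0.6 = 0.078 mm².
Toolpath length = 435 cm³ / 0.078 mm² = 435000 / 0.078 = 5576923.1 mm.
Extrusion time = 5576923.1 / 72 = 77457.3 s.
Number of layers: 69.8 / 0.13 → 537 (rounded up).
Non-print overhead = 537 × 0.92, so 494.04 s.
Altogether 77457.3 + 494.04 = 77951.34 s, i.e. 21.65 hours.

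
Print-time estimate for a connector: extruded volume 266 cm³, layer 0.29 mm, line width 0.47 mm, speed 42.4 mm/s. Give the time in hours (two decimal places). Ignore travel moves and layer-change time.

12.79 hours

Extrusion cross-section = 0.29 × 0.47, so 0.1363 mm².
Path length: 266000 mm³ / 0.1363 mm² → 1951577.4 mm.
Extrusion time = 1951577.4 / 42.4 = 46027.8 s.
In the requested units: 46027.8 s = 12.79 hours.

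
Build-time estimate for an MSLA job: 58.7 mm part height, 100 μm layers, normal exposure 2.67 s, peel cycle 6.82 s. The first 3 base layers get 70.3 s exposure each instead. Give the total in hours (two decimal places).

Layers = ⌈58.7/0.1⌉ = 587.
Burn-in layers = 3 × (70.3 + 6.82), so 231.36 s.
Remaining layers = 584 × (2.67 + 6.82) = 5542.16 s.
Total = 231.36 + 5542.16 = 5773.52 s = 1.60 hours.

1.60 hours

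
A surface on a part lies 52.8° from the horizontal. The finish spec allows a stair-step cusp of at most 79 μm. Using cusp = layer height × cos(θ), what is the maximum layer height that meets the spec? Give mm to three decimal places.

0.131 mm

Layer height = cusp / cos(52.8°) = 0.079 / 0.6046 = 0.131 mm.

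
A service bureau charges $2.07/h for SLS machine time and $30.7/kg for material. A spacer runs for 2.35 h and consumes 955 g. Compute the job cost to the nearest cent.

Time charge = 2.07 × 2.35 = $4.8645.
Material cost: 30.7 × 955/1000 → $29.3185.
Job cost: 4.8645 + 29.3185 = 34.183 ≈ $34.18.

$34.18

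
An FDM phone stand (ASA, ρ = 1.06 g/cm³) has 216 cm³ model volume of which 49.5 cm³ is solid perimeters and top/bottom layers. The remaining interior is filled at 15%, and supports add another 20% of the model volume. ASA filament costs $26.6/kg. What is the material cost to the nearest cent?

Infill region = 216 − 49.5, so 166.5 cm³.
Infill deposited = 0.15 × 166.5, so 24.975 cm³.
Support: 0.20 × 216 → 43.2 cm³.
Deposited volume: 49.5 + 24.975 + 43.2 → 117.675 cm³.
Mass: 117.675 × 1.06 → 124.7355 g.
Cost = 124.7355 g / 1000 × $26.6/kg = $3.32.

$3.32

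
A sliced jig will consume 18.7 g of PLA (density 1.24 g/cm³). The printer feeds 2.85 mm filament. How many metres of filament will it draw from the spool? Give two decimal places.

2.36 m

Volume = 18.7 g / 1.24 g·cm⁻³ = 15.0806 cm³ = 15080.6 mm³.
Filament cross-section = π × (2.85/2)² = 6.3794 mm².
Length = 15080.6 / 6.3794 = 2363.95 mm = 2.36 m.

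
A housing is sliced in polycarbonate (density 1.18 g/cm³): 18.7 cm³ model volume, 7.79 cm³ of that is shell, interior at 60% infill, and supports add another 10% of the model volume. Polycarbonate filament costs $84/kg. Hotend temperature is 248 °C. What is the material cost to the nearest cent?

$1.61

Volume inside the shell = 18.7 − 7.79, so 10.91 cm³.
Infill deposited = 0.60 × 10.91 = 6.546 cm³.
Support: 0.10 × 18.7 → 1.87 cm³.
Total extruded: 7.79 + 6.546 + 1.87 → 16.206 cm³.
Mass: 16.206 × 1.18 → 19.12308 g.
At $84/kg: 19.12308/1000 × 84 = $1.61.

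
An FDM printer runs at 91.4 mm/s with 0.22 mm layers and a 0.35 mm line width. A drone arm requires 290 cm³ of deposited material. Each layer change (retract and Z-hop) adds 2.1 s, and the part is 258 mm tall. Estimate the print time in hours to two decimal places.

12.13 hours

Extrusion cross-section = 0.22 × 0.35, so 0.077 mm².
Toolpath length = 290 cm³ / 0.077 mm² = 290000 / 0.077 = 3766233.8 mm.
Time extruding: 3766233.8 / 91.4 → 41206.1 s.
Layers = ⌈258/0.22⌉ = 1173.
Layer-change overhead = 1173 × 2.1, so 2463.3 s.
Altogether 41206.1 + 2463.3 = 43669.4 s, i.e. 12.13 hours.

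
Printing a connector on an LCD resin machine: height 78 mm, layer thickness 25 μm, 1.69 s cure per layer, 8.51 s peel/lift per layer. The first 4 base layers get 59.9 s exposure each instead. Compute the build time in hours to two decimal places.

8.90 hours

Layer count = ceil(78 / 0.025) = 3120.
Burn-in layers = 4 × (59.9 + 8.51), so 273.64 s.
Remaining layers: 3116 × (1.69 + 8.51) → 31783.2 s.
Sum: 273.64 + 31783.2 = 32056.84 s → 8.90 hours.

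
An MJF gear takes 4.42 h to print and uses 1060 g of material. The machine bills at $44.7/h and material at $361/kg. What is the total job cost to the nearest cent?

$580.23

Machine-time cost = 44.7 × 4.42 = $197.574.
Material cost: 361 × 1060/1000 → $382.66.
Total = 197.574 + 382.66 = 580.234 ≈ $580.23.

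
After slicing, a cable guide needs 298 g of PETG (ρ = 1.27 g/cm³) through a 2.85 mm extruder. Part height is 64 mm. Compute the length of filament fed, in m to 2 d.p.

36.78 m

Volume = 298 g / 1.27 g·cm⁻³ = 234.6457 cm³ = 234645.7 mm³.
A = π r² = π × 1.425² = 6.3794 mm².
Length = 234645.7 / 6.3794 = 36781.78 mm = 36.78 m.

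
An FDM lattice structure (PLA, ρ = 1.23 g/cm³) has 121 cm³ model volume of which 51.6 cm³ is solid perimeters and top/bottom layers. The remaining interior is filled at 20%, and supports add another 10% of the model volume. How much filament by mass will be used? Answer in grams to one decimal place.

Volume inside the shell = 121 − 51.6, so 69.4 cm³.
Infill volume = 0.20 × 69.4, so 13.88 cm³.
Support = 0.10 × 121, so 12.1 cm³.
Total extruded: 51.6 + 13.88 + 12.1 → 77.58 cm³.
Mass: 77.58 × 1.23 → 95.4234 g.

95.4 g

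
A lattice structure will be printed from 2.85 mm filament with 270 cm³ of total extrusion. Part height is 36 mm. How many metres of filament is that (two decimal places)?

42.32 m

Filament cross-section = π × (2.85/2)² = 6.3794 mm².
Length = 270 cm³ / 6.3794 mm² = 270000 / 6.3794 = 42323.73 mm = 42.32 m.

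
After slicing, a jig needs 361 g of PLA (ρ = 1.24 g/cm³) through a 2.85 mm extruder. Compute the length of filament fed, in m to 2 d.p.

45.64 m

Extruded volume: 361/1.24 = 291.129 cm³ (291129 mm³).
Cross-section of 2.85 mm filament: π·(2.85/2)² = 6.3794 mm².
L = V/A = 291129/6.3794 = 45635.8 mm → 45.64 m.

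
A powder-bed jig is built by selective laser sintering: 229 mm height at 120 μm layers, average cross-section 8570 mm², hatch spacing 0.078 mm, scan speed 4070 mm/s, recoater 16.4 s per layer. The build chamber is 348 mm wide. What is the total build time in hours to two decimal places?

Layers = ⌈229/0.12⌉ = 1909.
Scan path per layer = 8570 / 0.078 = 109871.8 mm.
Per-layer scan time = 109871.8 / 4070, so 26.9955 s.
Time per layer: 26.9955 + 16.4 → 43.3955 s.
Build time = 1909 × 43.3955 = 82842.0095 s = 23.01 hours.

23.01 hours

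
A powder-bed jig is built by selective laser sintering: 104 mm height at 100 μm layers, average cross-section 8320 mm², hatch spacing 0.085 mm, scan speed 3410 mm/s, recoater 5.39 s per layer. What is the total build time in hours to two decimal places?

9.85 hours

Layer count = ceil(104 / 0.1) = 1040.
Hatch length per layer = 8320 / 0.085, so 97882.4 mm.
Per-layer scan time = 97882.4 / 3410 = 28.7045 s.
Per-layer time: 28.7045 + 5.39 → 34.0945 s.
Total: 1040 × 34.0945 s = 35458.28 s → 9.85 hours.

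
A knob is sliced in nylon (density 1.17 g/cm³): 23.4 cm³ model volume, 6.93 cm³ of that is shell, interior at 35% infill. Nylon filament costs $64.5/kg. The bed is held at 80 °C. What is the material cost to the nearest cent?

$0.96

Infill region: 23.4 − 6.93 → 16.47 cm³.
Deposited infill = 0.35 × 16.47 = 5.7645 cm³.
Total printed volume: 6.93 + 5.7645 → 12.6945 cm³.
Mass: 12.6945 × 1.17 → 14.852565 g.
At $64.5/kg: 14.852565/1000 × 64.5 = $0.96.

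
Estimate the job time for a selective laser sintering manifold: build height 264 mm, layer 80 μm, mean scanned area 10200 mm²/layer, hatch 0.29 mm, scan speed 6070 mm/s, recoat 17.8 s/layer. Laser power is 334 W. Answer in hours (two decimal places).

Layer count = ceil(264 / 0.08) = 3300.
Per-layer scan distance = 10200 / 0.29, so 35172.4 mm.
Laser time per layer: 35172.4 / 6070 → 5.7945 s.
Per-layer time: 5.7945 + 17.8 → 23.5945 s.
3300 layers × 23.5945 s/layer = 77861.85 s, i.e. 21.63 hours.

21.63 hours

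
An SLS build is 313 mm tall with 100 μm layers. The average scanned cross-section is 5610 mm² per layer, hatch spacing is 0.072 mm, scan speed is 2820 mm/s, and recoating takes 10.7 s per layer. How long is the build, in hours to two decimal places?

Layers = ⌈313/0.1⌉ = 3130.
Hatch length per layer = 5610 / 0.072 = 77916.7 mm.
Scan time per layer: 77916.7 / 2820 → 27.63 s.
Layer cycle = 27.63 + 10.7 = 38.33 s.
Build time = 3130 × 38.33 = 119972.9 s = 33.33 hours.

33.33 hours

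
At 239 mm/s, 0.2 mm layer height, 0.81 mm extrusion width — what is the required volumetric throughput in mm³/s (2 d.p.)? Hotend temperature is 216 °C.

38.72

A = 0.2 × 0.81, so 0.162 mm².
Q = v·A = 239 × 0.162 = 38.72 mm³/s.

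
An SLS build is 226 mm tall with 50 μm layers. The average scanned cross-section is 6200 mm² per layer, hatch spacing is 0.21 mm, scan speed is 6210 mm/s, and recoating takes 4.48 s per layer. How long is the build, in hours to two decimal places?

11.59 hours

Layers = ⌈226/0.05⌉ = 4520.
Hatch length per layer = 6200 / 0.21, so 29523.8 mm.
Laser time per layer = 29523.8 / 6210 = 4.7542 s.
Time per layer = 4.7542 + 4.48, so 9.2342 s.
Total: 4520 × 9.2342 s = 41738.584 s → 11.59 hours.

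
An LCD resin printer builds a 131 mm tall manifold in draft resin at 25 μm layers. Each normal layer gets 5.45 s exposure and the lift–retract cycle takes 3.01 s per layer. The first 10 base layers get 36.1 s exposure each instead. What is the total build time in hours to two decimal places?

12.40 hours

Layer count = ceil(131 / 0.025) = 5240.
Burn-in layers = 10 × (36.1 + 3.01) = 391.1 s.
Remaining layers = 5230 × (5.45 + 3.01), so 44245.8 s.
Sum: 391.1 + 44245.8 = 44636.9 s → 12.40 hours.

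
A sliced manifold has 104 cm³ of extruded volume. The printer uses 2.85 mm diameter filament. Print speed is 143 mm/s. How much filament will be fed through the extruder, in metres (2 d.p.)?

Filament cross-section = π × (2.85/2)² = 6.3794 mm².
Length = 104 cm³ / 6.3794 mm² = 104000 / 6.3794 = 16302.47 mm = 16.30 m.

16.30 m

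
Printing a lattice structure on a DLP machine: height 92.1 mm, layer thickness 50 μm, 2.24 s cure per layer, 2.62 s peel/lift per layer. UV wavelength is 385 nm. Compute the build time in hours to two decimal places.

2.49 hours

Layers = ⌈92.1/0.05⌉ = 1842.
Per-layer time = 2.24 + 2.62 = 4.86 s.
Build time: 1842 × 4.86 s = 8952.12 s, i.e. 2.49 hours.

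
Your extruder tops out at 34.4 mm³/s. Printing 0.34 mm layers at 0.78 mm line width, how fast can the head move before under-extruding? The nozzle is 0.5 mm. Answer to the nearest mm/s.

Bead cross-section = 0.34 × 0.78 = 0.2652 mm².
v_max = Q/A = 34.4/0.2652 = 129.71 mm/s → 130 mm/s.

130 mm/s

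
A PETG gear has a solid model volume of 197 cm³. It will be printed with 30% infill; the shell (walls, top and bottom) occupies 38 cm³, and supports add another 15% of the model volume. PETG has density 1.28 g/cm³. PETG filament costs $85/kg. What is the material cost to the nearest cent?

$12.54

Volume inside the shell = 197 − 38 = 159 cm³.
Deposited infill: 0.30 × 159 → 47.7 cm³.
Support = 0.15 × 197 = 29.55 cm³.
Deposited volume = 38 + 47.7 + 29.55 = 115.25 cm³.
Mass: 115.25 × 1.28 → 147.52 g.
At $85/kg: 147.52/1000 × 85 = $12.54.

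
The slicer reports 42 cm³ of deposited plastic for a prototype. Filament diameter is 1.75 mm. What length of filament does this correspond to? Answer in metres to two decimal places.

17.46 m

Filament cross-section = π × (1.75/2)² = 2.4053 mm².
L = 42000 mm³ / 2.4053 mm² = 17461.44 mm, i.e. 17.46 m.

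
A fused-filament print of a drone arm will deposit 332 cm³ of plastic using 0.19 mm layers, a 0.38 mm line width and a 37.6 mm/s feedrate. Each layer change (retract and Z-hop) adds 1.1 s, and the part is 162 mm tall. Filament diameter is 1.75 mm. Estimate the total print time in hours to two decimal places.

34.23 hours

Line area = 0.19 × 0.38 = 0.0722 mm².
Toolpath length = 332 cm³ / 0.0722 mm² = 332000 / 0.0722 = 4598338 mm.
Extrusion time: 4598338 / 37.6 → 122296.2 s.
Number of layers: 162 / 0.19 → 853 (rounded up).
Non-print overhead: 853 × 1.1 → 938.3 s.
Total = 122296.2 + 938.3 = 123234.5 s = 34.23 hours.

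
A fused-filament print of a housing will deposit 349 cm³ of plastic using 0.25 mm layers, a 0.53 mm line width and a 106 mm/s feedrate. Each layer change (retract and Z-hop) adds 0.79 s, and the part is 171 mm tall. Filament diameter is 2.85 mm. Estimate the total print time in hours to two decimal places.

Extrusion cross-section = 0.25 × 0.53, so 0.1325 mm².
Toolpath length = 349 cm³ / 0.1325 mm² = 349000 / 0.1325 = 2633962.3 mm.
Time extruding = 2633962.3 / 106, so 24848.7 s.
Layers = ⌈171/0.25⌉ = 684.
Layer-change overhead: 684 × 0.79 → 540.36 s.
Altogether 24848.7 + 540.36 = 25389.06 s, i.e. 7.05 hours.

7.05 hours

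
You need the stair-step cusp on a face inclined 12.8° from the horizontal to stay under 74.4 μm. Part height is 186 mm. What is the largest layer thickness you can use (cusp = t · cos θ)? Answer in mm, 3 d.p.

cos(12.8°) = 0.9751; t_max = 0.0744/0.9751 = 0.076 mm.

0.076 mm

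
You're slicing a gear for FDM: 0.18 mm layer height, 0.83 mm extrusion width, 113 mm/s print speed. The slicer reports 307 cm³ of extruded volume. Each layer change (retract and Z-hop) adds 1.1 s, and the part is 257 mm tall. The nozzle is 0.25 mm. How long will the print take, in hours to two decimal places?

5.49 hours

Line area = 0.18 × 0.83, so 0.1494 mm².
Total extruded path = 307000/0.1494 = 2054886.2 mm.
Print-move time = 2054886.2 / 113 = 18184.8 s.
Layer count = ceil(257 / 0.18) = 1428.
Z-hop total = 1428 × 1.1 = 1570.8 s.
Altogether 18184.8 + 1570.8 = 19755.6 s, i.e. 5.49 hours.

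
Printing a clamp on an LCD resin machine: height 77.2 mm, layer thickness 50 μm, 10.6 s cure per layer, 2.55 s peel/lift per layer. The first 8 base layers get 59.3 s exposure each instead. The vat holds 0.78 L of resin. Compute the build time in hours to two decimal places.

5.75 hours

Layers = ⌈77.2/0.05⌉ = 1544.
Burn-in layers = 8 × (59.3 + 2.55) = 494.8 s.
Regular layers = 1536 × (10.6 + 2.55), so 20198.4 s.
Total = 494.8 + 20198.4 = 20693.2 s = 5.75 hours.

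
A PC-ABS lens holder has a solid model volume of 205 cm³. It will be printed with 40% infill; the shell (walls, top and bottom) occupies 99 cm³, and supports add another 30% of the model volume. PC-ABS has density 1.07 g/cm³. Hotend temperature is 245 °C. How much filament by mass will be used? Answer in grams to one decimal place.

217.1 g

Interior volume = 205 − 99, so 106 cm³.
Infill volume = 0.40 × 106, so 42.4 cm³.
Support: 0.30 × 205 → 61.5 cm³.
Total extruded: 99 + 42.4 + 61.5 → 202.9 cm³.
Mass = 202.9 × 1.07 = 217.103 g.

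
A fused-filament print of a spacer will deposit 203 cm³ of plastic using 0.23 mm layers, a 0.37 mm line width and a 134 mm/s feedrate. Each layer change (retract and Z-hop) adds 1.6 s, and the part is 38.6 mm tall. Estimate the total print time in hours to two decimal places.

5.02 hours

Extrusion cross-section = 0.23 × 0.37, so 0.0851 mm².
Toolpath length = 203 cm³ / 0.0851 mm² = 203000 / 0.0851 = 2385428.9 mm.
Print-move time = 2385428.9 / 134, so 17801.7 s.
Number of layers: 38.6 / 0.23 → 168 (rounded up).
Non-print overhead: 168 × 1.6 → 268.8 s.
Total = 17801.7 + 268.8 = 18070.5 s = 5.02 hours.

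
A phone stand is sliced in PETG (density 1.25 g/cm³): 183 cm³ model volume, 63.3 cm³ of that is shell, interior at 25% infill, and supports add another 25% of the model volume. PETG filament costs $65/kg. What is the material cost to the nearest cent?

Infill region: 183 − 63.3 → 119.7 cm³.
Deposited infill: 0.25 × 119.7 → 29.925 cm³.
Support = 0.25 × 183, so 45.75 cm³.
Deposited volume = 63.3 + 29.925 + 45.75, so 138.975 cm³.
Mass = 138.975 × 1.25, so 173.71875 g.
At $65/kg: 173.71875/1000 × 65 = $11.29.

$11.29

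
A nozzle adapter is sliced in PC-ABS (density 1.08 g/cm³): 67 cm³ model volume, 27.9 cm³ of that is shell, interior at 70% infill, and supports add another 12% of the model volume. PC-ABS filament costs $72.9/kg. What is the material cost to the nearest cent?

$4.98

Infill region = 67 − 27.9, so 39.1 cm³.
Deposited infill: 0.70 × 39.1 → 27.37 cm³.
Support: 0.12 × 67 → 8.04 cm³.
Total printed volume: 27.9 + 27.37 + 8.04 → 63.31 cm³.
Mass = 63.31 × 1.08, so 68.3748 g.
At $72.9/kg: 68.3748/1000 × 72.9 = $4.98.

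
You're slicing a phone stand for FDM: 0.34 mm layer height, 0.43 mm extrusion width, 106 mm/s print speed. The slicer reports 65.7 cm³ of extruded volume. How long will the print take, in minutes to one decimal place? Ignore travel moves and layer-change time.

70.7 minutes

Bead cross-section = 0.34 × 0.43 = 0.1462 mm².
Path length: 65700 mm³ / 0.1462 mm² → 449384.4 mm.
Print-move time = 449384.4 / 106 = 4239.5 s.
Converting: 4239.5 s = 70.7 minutes.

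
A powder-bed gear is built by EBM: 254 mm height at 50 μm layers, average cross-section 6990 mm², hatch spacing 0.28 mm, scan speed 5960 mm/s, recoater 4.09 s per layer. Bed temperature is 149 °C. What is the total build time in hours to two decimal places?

Layers = ⌈254/0.05⌉ = 5080.
Per-layer scan distance = 6990 / 0.28, so 24964.3 mm.
Per-layer scan time: 24964.3 / 5960 → 4.1886 s.
Time per layer: 4.1886 + 4.09 → 8.2786 s.
Build time = 5080 × 8.2786 = 42055.288 s = 11.68 hours.

11.68 hours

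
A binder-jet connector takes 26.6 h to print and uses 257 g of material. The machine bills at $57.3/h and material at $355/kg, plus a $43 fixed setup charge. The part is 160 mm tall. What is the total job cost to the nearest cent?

$1658.42

Time charge: 57.3 × 26.6 → $1524.18.
Feedstock cost = 355 × 257/1000 = $91.235.
Adding setup: 1524.18 + 91.235 + 43 → 1658.415 ≈ $1658.42.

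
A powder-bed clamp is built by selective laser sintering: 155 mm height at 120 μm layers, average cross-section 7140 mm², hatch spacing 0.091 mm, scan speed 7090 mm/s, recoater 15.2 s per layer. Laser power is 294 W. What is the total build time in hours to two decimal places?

9.43 hours

Layers = ⌈155/0.12⌉ = 1292.
Hatch length per layer: 7140 / 0.091 → 78461.5 mm.
Scan time per layer = 78461.5 / 7090, so 11.0665 s.
Layer cycle = 11.0665 + 15.2 = 26.2665 s.
Total: 1292 × 26.2665 s = 33936.318 s → 9.43 hours.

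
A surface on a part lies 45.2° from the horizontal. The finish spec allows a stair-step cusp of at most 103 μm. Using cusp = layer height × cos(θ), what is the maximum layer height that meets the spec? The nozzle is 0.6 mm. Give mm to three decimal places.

0.146 mm

cos(45.2°) = 0.7046; t_max = 0.103/0.7046 = 0.146 mm.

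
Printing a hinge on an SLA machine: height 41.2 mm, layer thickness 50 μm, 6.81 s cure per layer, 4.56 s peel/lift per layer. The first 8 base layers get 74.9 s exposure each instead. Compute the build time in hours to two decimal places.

Layer count = ceil(41.2 / 0.05) = 824.
Base layers: 8 × (74.9 + 4.56) → 635.68 s.
Remaining layers = 816 × (6.81 + 4.56), so 9277.92 s.
Total = 635.68 + 9277.92 = 9913.6 s = 2.75 hours.

2.75 hours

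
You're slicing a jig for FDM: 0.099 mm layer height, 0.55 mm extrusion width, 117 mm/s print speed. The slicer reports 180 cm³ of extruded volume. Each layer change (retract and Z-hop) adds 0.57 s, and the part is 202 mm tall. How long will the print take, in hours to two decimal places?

Bead cross-section: 0.099 × 0.55 → 0.05445 mm².
Total extruded path = 180000/0.05445 = 3305785.1 mm.
Print-move time = 3305785.1 / 117 = 28254.6 s.
Layers = ⌈202/0.099⌉ = 2041.
Z-hop total: 2041 × 0.57 → 1163.37 s.
Total = 28254.6 + 1163.37 = 29417.97 s = 8.17 hours.

8.17 hours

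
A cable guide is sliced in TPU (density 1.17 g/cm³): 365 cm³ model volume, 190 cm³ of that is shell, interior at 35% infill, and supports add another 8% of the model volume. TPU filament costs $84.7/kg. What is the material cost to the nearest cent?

Infill region = 365 − 190, so 175 cm³.
Infill deposited = 0.35 × 175, so 61.25 cm³.
Support = 0.08 × 365 = 29.2 cm³.
Deposited volume = 190 + 61.25 + 29.2, so 280.45 cm³.
Mass: 280.45 × 1.17 → 328.1265 g.
At $84.7/kg: 328.1265/1000 × 84.7 = $27.79.

$27.79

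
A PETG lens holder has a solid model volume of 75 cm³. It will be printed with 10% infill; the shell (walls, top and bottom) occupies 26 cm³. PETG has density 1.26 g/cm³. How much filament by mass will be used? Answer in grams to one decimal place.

Volume inside the shell = 75 − 26, so 49 cm³.
Infill volume = 0.10 × 49, so 4.9 cm³.
Total printed volume = 26 + 4.9, so 30.9 cm³.
Mass = 30.9 × 1.26 = 38.934 g.

38.9 g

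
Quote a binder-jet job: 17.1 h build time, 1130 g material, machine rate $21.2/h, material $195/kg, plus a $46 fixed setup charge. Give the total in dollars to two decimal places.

$628.87

Machine-time cost: 21.2 × 17.1 → $362.52.
Material charge = 195 × 1130/1000, so $220.35.
Total = 362.52 + 220.35 + 46 = $628.87.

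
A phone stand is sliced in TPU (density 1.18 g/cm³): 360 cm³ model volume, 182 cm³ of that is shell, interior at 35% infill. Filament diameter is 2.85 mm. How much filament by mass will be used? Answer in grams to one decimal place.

Volume inside the shell = 360 − 182 = 178 cm³.
Deposited infill = 0.35 × 178, so 62.3 cm³.
Total extruded = 182 + 62.3, so 244.3 cm³.
Mass = 244.3 × 1.18 = 288.274 g.

288.3 g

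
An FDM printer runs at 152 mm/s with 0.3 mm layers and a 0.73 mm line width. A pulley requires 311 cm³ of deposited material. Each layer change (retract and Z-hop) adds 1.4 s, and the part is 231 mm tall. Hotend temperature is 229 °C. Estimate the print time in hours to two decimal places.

2.89 hours

Line area = 0.3 × 0.73, so 0.219 mm².
Toolpath length = 311 cm³ / 0.219 mm² = 311000 / 0.219 = 1420091.3 mm.
Extrusion time: 1420091.3 / 152 → 9342.7 s.
Layer count = ceil(231 / 0.3) = 770.
Z-hop total = 770 × 1.4, so 1078 s.
Altogether 9342.7 + 1078 = 10420.7 s, i.e. 2.89 hours.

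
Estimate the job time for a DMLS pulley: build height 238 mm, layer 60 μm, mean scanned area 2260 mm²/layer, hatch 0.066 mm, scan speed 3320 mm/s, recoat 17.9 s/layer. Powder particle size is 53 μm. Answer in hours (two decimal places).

Layers = ⌈238/0.06⌉ = 3967.
Per-layer scan distance = 2260 / 0.066 = 34242.4 mm.
Scan time per layer = 34242.4 / 3320, so 10.314 s.
Per-layer time: 10.314 + 17.9 → 28.214 s.
Total: 3967 × 28.214 s = 111924.938 s → 31.09 hours.

31.09 hours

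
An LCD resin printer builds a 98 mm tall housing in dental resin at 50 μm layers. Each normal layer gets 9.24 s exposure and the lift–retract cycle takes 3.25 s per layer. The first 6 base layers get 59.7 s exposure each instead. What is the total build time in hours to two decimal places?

6.88 hours

Layer count = ceil(98 / 0.05) = 1960.
Base layers = 6 × (59.7 + 3.25) = 377.7 s.
Remaining layers: 1954 × (9.24 + 3.25) → 24405.46 s.
Sum: 377.7 + 24405.46 = 24783.16 s → 6.88 hours.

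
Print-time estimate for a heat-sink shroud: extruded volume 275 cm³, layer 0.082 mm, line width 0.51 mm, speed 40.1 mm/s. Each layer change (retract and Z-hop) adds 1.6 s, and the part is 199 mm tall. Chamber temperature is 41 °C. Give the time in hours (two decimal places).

46.63 hours

Bead cross-section = 0.082 × 0.51 = 0.04182 mm².
Total extruded path = 275000/0.04182 = 6575801.1 mm.
Time extruding = 6575801.1 / 40.1 = 163985.1 s.
Number of layers: 199 / 0.082 → 2427 (rounded up).
Layer-change overhead = 2427 × 1.6 = 3883.2 s.
Altogether 163985.1 + 3883.2 = 167868.3 s, i.e. 46.63 hours.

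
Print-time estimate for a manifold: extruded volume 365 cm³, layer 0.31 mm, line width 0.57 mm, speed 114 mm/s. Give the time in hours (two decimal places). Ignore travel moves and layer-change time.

Bead cross-section = 0.31 × 0.57, so 0.1767 mm².
Total extruded path = 365000/0.1767 = 2065648 mm.
Extrusion time = 2065648 / 114, so 18119.7 s.
18119.7 s = 5.03 hours.

5.03 hours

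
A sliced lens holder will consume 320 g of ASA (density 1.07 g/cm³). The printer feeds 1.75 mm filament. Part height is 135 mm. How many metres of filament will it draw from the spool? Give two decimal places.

124.34 m

Volume = 320 g / 1.07 g·cm⁻³ = 299.0654 cm³ = 299065.4 mm³.
A = π r² = π × 0.875² = 2.4053 mm².
Length = 299065.4 / 2.4053 = 124336.01 mm = 124.34 m.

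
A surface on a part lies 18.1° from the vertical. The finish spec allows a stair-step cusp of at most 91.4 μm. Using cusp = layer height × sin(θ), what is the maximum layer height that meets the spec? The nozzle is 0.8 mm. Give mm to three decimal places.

t = h_c / sin θ = 0.0914 / 0.3107 = 0.294 mm.

0.294 mm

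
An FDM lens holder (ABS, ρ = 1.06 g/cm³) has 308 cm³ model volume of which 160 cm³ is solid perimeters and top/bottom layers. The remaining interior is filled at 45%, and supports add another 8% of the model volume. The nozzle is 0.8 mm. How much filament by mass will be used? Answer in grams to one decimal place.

Volume inside the shell = 308 − 160, so 148 cm³.
Deposited infill = 0.45 × 148, so 66.6 cm³.
Support = 0.08 × 308, so 24.64 cm³.
Total printed volume: 160 + 66.6 + 24.64 → 251.24 cm³.
Mass: 251.24 × 1.06 → 266.3144 g.

266.3 g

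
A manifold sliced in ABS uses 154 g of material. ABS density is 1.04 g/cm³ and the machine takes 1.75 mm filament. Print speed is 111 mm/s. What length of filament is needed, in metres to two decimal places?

Extruded volume: 154/1.04 = 148.0769 cm³ (148076.9 mm³).
Filament cross-section = π × (1.75/2)² = 2.4053 mm².
Length = 148076.9 / 2.4053 = 61562.76 mm = 61.56 m.

61.56 m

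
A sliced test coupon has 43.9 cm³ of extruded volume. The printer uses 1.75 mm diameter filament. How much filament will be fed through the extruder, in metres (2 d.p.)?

18.25 m

Cross-section of 1.75 mm filament: π·(1.75/2)² = 2.4053 mm².
Length = 43.9 cm³ / 2.4053 mm² = 43900 / 2.4053 = 18251.36 mm = 18.25 m.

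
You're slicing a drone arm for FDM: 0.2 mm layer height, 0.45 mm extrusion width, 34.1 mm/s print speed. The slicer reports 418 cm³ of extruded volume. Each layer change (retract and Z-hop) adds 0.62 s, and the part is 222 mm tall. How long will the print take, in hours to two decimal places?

38.02 hours

Bead cross-section: 0.2 × 0.45 → 0.09 mm².
Path length: 418000 mm³ / 0.09 mm² → 4644444.4 mm.
Time extruding = 4644444.4 / 34.1, so 136200.7 s.
Layers = ⌈222/0.2⌉ = 1110.
Non-print overhead: 1110 × 0.62 → 688.2 s.
Altogether 136200.7 + 688.2 = 136888.9 s, i.e. 38.02 hours.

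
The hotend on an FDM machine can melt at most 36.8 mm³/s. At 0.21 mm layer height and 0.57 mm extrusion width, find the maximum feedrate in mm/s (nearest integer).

307 mm/s

A = 0.21 × 0.57, so 0.1197 mm².
Max speed = 36.8 / 0.1197 = 307.44 ≈ 307 mm/s.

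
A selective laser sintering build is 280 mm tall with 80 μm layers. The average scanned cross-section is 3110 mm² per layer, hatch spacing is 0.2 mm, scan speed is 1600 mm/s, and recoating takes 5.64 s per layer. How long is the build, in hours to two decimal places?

Layers = ⌈280/0.08⌉ = 3500.
Hatch length per layer: 3110 / 0.2 → 15550 mm.
Per-layer scan time: 15550 / 1600 → 9.7188 s.
Layer cycle = 9.7188 + 5.64 = 15.3588 s.
3500 layers × 15.3588 s/layer = 53755.8 s, i.e. 14.93 hours.

14.93 hours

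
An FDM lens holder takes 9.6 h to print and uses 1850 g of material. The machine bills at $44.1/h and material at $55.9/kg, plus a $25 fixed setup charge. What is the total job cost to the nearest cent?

$551.78

Time charge = 44.1 × 9.6, so $423.36.
Material cost: 55.9 × 1850/1000 → $103.415.
Adding setup: 423.36 + 103.415 + 25 → 551.775 ≈ $551.78.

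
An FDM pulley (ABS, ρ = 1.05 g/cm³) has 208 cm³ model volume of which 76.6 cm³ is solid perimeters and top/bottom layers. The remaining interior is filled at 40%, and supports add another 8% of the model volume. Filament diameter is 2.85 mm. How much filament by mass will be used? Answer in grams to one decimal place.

Infill region = 208 − 76.6 = 131.4 cm³.
Deposited infill: 0.40 × 131.4 → 52.56 cm³.
Support = 0.08 × 208, so 16.64 cm³.
Total printed volume = 76.6 + 52.56 + 16.64, so 145.8 cm³.
Mass = 145.8 × 1.05 = 153.09 g.

153.1 g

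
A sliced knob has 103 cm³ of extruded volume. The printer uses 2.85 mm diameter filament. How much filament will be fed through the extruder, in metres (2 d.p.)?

16.15 m

Filament cross-section = π × (2.85/2)² = 6.3794 mm².
Length = 103 cm³ / 6.3794 mm² = 103000 / 6.3794 = 16145.72 mm = 16.15 m.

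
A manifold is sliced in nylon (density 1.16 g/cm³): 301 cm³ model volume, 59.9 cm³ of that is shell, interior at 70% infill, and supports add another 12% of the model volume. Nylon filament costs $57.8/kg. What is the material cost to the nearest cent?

Interior volume = 301 − 59.9 = 241.1 cm³.
Infill deposited = 0.70 × 241.1 = 168.77 cm³.
Support: 0.12 × 301 → 36.12 cm³.
Total printed volume: 59.9 + 168.77 + 36.12 → 264.79 cm³.
Mass: 264.79 × 1.16 → 307.1564 g.
At $57.8/kg: 307.1564/1000 × 57.8 = $17.75.

$17.75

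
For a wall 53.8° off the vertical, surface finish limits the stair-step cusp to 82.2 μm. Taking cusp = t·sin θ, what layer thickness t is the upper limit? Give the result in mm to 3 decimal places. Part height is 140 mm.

0.102 mm

sin(53.8°) = 0.8070; t_max = 0.0822/0.8070 = 0.102 mm.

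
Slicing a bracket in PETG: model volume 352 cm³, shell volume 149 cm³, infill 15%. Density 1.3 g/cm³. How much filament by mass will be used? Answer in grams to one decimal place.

233.3 g

Infill region = 352 − 149 = 203 cm³.
Infill volume = 0.15 × 203, so 30.45 cm³.
Total extruded = 149 + 30.45 = 179.45 cm³.
Mass: 179.45 × 1.3 → 233.285 g.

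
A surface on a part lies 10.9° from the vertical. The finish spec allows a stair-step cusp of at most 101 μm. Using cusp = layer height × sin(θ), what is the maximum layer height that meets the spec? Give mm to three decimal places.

0.534 mm

sin(10.9°) = 0.1891; t_max = 0.101/0.1891 = 0.534 mm.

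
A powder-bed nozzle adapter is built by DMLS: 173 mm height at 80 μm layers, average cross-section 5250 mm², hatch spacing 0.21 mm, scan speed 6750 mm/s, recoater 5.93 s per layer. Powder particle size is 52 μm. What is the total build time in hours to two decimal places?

Number of layers: 173 / 0.08 → 2163 (rounded up).
Scan path per layer: 5250 / 0.21 → 25000 mm.
Per-layer scan time = 25000 / 6750 = 3.7037 s.
Time per layer = 3.7037 + 5.93, so 9.6337 s.
Build time = 2163 × 9.6337 = 20837.6931 s = 5.79 hours.

5.79 hours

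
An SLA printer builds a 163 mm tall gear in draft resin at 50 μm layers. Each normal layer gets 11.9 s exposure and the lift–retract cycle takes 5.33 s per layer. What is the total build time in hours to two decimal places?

15.60 hours

Layers = ⌈163/0.05⌉ = 3260.
Cycle time = 11.9 + 5.33, so 17.23 s.
Build time: 3260 × 17.23 s = 56169.8 s, i.e. 15.60 hours.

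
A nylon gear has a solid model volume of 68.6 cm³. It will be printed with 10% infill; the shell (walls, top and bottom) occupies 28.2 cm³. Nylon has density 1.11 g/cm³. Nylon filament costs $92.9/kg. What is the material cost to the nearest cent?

$3.32

Interior volume = 68.6 − 28.2 = 40.4 cm³.
Deposited infill: 0.10 × 40.4 → 4.04 cm³.
Deposited volume: 28.2 + 4.04 → 32.24 cm³.
Mass: 32.24 × 1.11 → 35.7864 g.
Cost = 35.7864 g / 1000 × $92.9/kg = $3.32.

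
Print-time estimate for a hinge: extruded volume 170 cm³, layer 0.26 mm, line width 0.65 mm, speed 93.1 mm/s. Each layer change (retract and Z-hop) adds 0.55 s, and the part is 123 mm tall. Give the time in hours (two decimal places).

3.07 hours

Extrusion cross-section: 0.26 × 0.65 → 0.169 mm².
Path length: 170000 mm³ / 0.169 mm² → 1005917.2 mm.
Time extruding = 1005917.2 / 93.1, so 10804.7 s.
Layers = ⌈123/0.26⌉ = 474.
Non-print overhead = 474 × 0.55 = 260.7 s.
Altogether 10804.7 + 260.7 = 11065.4 s, i.e. 3.07 hours.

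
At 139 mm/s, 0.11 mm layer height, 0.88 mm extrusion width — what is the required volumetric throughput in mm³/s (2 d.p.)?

13.46

Bead cross-section: 0.11 × 0.88 → 0.0968 mm².
Q = v·A = 139 × 0.0968 = 13.46 mm³/s.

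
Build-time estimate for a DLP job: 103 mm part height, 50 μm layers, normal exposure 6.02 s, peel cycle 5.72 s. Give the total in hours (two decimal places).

6.72 hours

Layer count = ceil(103 / 0.05) = 2060.
Each layer takes = 6.02 + 5.72 = 11.74 s.
Build time: 2060 × 11.74 s = 24184.4 s, i.e. 6.72 hours.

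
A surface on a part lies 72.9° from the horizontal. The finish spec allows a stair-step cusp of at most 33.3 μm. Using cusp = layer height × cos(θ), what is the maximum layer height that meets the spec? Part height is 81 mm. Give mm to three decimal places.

Layer height = cusp / cos(72.9°) = 0.0333 / 0.2940 = 0.113 mm.

0.113 mm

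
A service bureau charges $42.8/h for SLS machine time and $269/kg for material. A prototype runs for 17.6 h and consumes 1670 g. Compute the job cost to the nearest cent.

Machine cost: 42.8 × 17.6 → $753.28.
Material charge = 269 × 1670/1000 = $449.23.
Job cost: 753.28 + 449.23 = $1202.51.

$1202.51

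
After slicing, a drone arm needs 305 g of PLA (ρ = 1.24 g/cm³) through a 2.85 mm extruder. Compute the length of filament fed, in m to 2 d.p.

38.56 m

Extruded volume: 305/1.24 = 245.9677 cm³ (245967.7 mm³).
Filament cross-section = π × (2.85/2)² = 6.3794 mm².
L = V/A = 245967.7/6.3794 = 38556.56 mm → 38.56 m.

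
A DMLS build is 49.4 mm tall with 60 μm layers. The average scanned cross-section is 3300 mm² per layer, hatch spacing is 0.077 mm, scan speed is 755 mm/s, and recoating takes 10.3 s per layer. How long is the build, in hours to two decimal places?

Number of layers: 49.4 / 0.06 → 824 (rounded up).
Per-layer scan distance: 3300 / 0.077 → 42857.1 mm.
Scan time per layer = 42857.1 / 755, so 56.7644 s.
Layer cycle = 56.7644 + 10.3 = 67.0644 s.
Total: 824 × 67.0644 s = 55261.0656 s → 15.35 hours.

15.35 hours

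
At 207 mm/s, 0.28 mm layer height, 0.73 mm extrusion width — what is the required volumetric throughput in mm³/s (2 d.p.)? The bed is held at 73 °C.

Bead cross-section = 0.28 × 0.73 = 0.2044 mm².
Q = v·A = 207 × 0.2044 = 42.31 mm³/s.

42.31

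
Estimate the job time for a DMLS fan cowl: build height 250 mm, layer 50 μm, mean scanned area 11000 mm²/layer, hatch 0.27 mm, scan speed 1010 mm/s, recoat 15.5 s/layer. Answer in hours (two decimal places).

Number of layers: 250 / 0.05 → 5000 (rounded up).
Per-layer scan distance = 11000 / 0.27 = 40740.7 mm.
Scan time per layer = 40740.7 / 1010 = 40.3373 s.
Time per layer = 40.3373 + 15.5 = 55.8373 s.
Build time = 5000 × 55.8373 = 279186.5 s = 77.55 hours.

77.55 hours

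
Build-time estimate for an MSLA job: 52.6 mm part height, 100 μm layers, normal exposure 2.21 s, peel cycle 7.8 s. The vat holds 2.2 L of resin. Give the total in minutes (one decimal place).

87.8 minutes

Layer count = ceil(52.6 / 0.1) = 526.
Cycle time: 2.21 + 7.8 → 10.01 s.
Build time: 526 × 10.01 s = 5265.26 s, i.e. 87.8 minutes.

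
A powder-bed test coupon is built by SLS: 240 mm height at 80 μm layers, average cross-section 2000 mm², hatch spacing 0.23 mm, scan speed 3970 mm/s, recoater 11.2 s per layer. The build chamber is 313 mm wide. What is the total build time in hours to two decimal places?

Layer count = ceil(240 / 0.08) = 3000.
Scan path per layer = 2000 / 0.23 = 8695.7 mm.
Scan time per layer = 8695.7 / 3970 = 2.1904 s.
Time per layer: 2.1904 + 11.2 → 13.3904 s.
Build time = 3000 × 13.3904 = 40171.2 s = 11.16 hours.

11.16 hours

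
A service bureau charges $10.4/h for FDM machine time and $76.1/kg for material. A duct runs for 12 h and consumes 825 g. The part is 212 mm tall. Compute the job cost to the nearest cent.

$187.58

Time charge: 10.4 × 12 → $124.80.
Material charge = 76.1 × 825/1000, so $62.7825.
Job cost: 124.80 + 62.7825 = 187.5825 ≈ $187.58.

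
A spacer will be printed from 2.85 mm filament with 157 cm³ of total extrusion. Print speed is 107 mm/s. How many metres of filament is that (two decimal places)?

Filament cross-section = π × (2.85/2)² = 6.3794 mm².
Length = 157 cm³ / 6.3794 mm² = 157000 / 6.3794 = 24610.46 mm = 24.61 m.

24.61 m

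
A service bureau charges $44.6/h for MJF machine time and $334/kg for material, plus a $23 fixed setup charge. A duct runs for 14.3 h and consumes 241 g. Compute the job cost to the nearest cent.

$741.27

Machine cost = 44.6 × 14.3 = $637.78.
Material charge = 334 × 241/1000 = $80.494.
Total = 637.78 + 80.494 + 23 = 741.274 ≈ $741.27.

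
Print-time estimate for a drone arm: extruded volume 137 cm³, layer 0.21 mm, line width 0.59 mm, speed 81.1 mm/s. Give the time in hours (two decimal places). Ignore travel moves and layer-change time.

3.79 hours

Bead cross-section: 0.21 × 0.59 → 0.1239 mm².
Path length: 137000 mm³ / 0.1239 mm² → 1105730.4 mm.
Extrusion time: 1105730.4 / 81.1 → 13634.2 s.
In the requested units: 13634.2 s = 3.79 hours.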